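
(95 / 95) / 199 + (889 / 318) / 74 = 200443 / 4682868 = 0.04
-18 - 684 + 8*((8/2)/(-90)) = -31606/45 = -702.36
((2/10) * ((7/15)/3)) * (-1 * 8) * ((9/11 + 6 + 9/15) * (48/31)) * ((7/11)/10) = -426496/2344375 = -0.18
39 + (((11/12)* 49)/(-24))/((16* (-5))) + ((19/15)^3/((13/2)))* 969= 341.99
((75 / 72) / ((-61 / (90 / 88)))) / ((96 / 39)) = -4875 / 687104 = -0.01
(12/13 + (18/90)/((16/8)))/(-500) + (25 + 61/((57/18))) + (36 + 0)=99122473/1235000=80.26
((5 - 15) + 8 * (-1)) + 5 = -13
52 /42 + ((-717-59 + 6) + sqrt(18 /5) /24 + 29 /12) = -64373 /84 + sqrt(10) /40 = -766.27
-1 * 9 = -9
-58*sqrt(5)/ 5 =-25.94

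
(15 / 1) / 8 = 15 / 8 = 1.88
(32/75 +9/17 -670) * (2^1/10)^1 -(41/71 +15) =-149.39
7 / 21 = 1 / 3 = 0.33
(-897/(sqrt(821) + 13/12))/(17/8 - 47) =-1119456/42381745 + 1033344*sqrt(821)/42381745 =0.67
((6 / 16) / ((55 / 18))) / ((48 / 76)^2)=1083 / 3520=0.31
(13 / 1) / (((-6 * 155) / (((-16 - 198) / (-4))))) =-1391 / 1860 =-0.75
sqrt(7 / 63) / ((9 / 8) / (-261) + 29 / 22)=2552 / 10059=0.25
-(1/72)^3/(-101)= 1/37698048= 0.00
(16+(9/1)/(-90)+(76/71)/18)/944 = 101981/6032160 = 0.02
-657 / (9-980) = 657 / 971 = 0.68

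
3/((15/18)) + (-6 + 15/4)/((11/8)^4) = 217458/73205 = 2.97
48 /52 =12 /13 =0.92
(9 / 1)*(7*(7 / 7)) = 63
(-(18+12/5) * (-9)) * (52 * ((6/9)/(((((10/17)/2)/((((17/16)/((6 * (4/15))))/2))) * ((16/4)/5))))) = 574821/64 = 8981.58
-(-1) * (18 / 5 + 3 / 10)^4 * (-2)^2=2313441 / 2500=925.38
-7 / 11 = -0.64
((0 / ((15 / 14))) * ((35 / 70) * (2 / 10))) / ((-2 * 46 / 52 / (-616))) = 0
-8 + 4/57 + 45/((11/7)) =12983/627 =20.71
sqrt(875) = 5 * sqrt(35) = 29.58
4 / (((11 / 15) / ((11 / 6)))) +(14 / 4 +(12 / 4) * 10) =87 / 2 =43.50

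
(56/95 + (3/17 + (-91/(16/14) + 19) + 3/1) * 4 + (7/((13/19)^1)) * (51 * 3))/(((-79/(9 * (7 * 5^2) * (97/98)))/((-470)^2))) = -13524019928989875/2322047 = -5824180100.14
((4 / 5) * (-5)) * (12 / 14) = -24 / 7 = -3.43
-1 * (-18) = 18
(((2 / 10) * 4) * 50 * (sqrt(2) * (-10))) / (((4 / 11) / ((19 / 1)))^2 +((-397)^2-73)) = -1092025 * sqrt(2) / 430083127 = -0.00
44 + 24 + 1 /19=1293 /19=68.05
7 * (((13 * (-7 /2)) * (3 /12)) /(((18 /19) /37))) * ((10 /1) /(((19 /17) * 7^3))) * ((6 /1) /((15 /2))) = -8177 /126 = -64.90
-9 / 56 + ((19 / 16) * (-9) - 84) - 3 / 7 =-10671 / 112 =-95.28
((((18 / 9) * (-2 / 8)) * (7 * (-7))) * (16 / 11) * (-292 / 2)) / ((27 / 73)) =-4177936 / 297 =-14067.12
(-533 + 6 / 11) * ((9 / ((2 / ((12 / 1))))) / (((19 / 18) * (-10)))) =2846502 / 1045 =2723.93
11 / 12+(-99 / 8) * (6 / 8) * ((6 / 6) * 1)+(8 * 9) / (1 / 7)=47581 / 96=495.64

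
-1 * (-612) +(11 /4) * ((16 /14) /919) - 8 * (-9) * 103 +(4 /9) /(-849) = 394612893854 /49154553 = 8028.00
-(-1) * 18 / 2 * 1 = 9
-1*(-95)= 95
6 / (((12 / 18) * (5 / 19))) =171 / 5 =34.20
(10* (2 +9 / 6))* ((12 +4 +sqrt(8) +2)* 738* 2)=103320* sqrt(2) +929880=1075996.55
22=22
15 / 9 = 5 / 3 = 1.67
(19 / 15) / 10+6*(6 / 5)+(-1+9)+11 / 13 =31537 / 1950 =16.17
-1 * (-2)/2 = 1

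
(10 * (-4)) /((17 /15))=-35.29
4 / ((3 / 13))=52 / 3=17.33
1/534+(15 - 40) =-25.00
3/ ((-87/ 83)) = -83/ 29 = -2.86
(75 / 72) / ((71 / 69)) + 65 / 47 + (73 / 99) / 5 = 33601583 / 13214520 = 2.54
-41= -41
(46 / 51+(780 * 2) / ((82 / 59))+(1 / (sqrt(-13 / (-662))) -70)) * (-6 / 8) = -550634 / 697 -3 * sqrt(8606) / 52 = -795.36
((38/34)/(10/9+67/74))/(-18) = -703/22831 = -0.03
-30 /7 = -4.29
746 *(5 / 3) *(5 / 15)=3730 / 9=414.44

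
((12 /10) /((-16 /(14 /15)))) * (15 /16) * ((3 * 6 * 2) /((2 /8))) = -189 /20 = -9.45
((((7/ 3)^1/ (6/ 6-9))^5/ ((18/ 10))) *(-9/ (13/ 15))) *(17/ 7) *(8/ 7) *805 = 117348875/ 4313088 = 27.21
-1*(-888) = 888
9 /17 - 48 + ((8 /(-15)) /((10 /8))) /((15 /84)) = -317857 /6375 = -49.86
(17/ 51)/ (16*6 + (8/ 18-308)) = -0.00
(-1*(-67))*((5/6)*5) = 1675/6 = 279.17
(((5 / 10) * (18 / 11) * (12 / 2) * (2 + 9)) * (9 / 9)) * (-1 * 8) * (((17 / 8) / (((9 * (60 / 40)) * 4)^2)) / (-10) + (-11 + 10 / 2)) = 1399697 / 540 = 2592.03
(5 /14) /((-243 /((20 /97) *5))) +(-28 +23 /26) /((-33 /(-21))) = -814331695 /47189142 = -17.26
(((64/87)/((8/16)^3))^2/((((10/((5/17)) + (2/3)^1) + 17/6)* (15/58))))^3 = 1152921504606846976/25315067478515625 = 45.54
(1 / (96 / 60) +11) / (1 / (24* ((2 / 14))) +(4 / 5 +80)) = 1395 / 9731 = 0.14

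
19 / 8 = 2.38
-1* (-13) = 13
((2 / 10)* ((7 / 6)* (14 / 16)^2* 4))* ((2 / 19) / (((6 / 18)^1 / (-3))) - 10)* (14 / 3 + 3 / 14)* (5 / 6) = -130585 / 4104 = -31.82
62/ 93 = 2/ 3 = 0.67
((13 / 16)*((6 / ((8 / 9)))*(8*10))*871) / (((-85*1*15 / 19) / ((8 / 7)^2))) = -30979728 / 4165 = -7438.11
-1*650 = -650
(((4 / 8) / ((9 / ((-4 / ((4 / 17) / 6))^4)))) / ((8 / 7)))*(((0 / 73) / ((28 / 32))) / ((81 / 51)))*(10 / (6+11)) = 0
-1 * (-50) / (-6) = -8.33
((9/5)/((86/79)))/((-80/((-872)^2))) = -16894782/1075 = -15716.08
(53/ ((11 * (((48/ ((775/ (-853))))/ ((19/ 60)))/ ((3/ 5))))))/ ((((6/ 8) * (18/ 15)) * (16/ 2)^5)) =-156085/ 265647292416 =-0.00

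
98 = 98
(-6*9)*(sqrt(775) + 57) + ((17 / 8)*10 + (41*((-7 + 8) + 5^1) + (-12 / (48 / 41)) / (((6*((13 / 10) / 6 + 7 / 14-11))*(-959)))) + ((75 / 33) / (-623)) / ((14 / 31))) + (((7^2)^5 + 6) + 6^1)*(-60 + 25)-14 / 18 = -1443230140870099886545 / 145977863724-270*sqrt(31) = -9886638449.83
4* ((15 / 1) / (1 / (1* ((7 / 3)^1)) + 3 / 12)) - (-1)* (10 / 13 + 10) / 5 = 22372 / 247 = 90.57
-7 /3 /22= -7 /66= -0.11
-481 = -481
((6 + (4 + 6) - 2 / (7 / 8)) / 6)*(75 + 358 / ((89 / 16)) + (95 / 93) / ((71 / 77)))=1320768704 / 4113669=321.07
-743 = -743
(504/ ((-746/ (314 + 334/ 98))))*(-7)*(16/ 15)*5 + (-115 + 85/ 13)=38294358/ 4849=7897.37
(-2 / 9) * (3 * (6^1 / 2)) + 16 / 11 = -6 / 11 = -0.55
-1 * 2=-2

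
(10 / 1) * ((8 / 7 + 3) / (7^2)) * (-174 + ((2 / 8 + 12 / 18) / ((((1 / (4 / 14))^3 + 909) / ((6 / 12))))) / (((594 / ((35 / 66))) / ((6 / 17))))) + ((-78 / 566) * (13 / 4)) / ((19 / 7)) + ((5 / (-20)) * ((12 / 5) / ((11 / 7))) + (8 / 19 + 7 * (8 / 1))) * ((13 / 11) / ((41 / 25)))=-8204598518660959937 / 76753328538727764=-106.90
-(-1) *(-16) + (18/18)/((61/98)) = -878/61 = -14.39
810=810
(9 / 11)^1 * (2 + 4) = 54 / 11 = 4.91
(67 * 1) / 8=67 / 8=8.38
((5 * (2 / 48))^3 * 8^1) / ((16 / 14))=875 / 13824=0.06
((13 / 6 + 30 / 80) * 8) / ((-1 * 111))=-61 / 333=-0.18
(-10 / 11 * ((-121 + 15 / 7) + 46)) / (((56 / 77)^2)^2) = 1697025 / 7168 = 236.75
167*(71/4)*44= 130427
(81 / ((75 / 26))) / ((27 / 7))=182 / 25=7.28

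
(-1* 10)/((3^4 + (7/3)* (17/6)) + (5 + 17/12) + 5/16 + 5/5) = -1440/13729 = -0.10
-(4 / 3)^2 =-16 / 9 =-1.78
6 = 6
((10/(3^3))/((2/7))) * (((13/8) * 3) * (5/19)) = 2275/1368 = 1.66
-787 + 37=-750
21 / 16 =1.31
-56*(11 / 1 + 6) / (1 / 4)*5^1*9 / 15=-11424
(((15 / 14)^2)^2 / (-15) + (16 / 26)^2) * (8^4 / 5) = 483391744 / 2028845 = 238.26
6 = 6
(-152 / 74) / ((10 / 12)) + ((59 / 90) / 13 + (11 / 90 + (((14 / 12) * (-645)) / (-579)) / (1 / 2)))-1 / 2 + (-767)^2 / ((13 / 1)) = 75617169137 / 1670994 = 45252.81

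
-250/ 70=-25/ 7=-3.57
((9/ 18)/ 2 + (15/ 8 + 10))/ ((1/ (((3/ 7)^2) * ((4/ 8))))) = 873/ 784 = 1.11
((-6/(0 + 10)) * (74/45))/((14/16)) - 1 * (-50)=25658/525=48.87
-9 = -9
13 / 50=0.26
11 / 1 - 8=3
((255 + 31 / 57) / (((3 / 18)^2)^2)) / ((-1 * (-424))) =786564 / 1007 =781.10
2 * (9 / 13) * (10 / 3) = 60 / 13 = 4.62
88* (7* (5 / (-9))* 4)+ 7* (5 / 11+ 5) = -1330.71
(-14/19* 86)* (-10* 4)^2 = -1926400/19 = -101389.47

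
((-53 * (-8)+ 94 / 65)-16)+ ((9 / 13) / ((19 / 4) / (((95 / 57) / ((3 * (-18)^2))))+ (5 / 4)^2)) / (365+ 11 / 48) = 103457706081994 / 252677195615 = 409.45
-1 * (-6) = 6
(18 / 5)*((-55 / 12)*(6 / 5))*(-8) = 158.40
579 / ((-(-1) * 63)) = 193 / 21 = 9.19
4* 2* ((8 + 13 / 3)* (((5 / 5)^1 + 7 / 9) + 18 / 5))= 71632 / 135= 530.61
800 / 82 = 400 / 41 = 9.76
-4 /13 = -0.31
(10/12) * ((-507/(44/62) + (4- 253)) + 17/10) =-26447/33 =-801.42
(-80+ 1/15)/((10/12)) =-2398/25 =-95.92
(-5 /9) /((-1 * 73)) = 5 /657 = 0.01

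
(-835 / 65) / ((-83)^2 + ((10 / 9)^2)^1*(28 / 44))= -148797 / 79804387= -0.00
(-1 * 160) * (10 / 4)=-400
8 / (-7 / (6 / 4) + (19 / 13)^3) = -52728 / 10181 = -5.18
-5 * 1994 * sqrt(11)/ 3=-11022.25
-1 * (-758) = 758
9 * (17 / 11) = 153 / 11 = 13.91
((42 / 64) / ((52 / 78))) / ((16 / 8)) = 63 / 128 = 0.49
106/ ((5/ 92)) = 9752/ 5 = 1950.40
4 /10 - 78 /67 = -256 /335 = -0.76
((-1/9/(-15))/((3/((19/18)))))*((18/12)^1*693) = 1463/540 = 2.71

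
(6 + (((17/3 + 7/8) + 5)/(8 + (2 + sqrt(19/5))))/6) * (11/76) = 2361887/2632032 - 3047 * sqrt(95)/5264064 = 0.89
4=4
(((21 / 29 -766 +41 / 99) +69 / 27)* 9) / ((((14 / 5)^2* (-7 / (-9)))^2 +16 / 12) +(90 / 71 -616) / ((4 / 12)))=7866580831875 / 2070403941034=3.80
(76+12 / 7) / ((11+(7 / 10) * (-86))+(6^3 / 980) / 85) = -202300 / 128067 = -1.58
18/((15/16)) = 96/5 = 19.20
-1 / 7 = -0.14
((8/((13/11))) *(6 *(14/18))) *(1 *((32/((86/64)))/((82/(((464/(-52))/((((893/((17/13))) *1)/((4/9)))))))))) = -4975624192/93389401521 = -0.05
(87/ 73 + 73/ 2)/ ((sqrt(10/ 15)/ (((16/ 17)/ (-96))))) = -0.45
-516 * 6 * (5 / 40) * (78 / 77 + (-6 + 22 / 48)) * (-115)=-124154115 / 616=-201548.89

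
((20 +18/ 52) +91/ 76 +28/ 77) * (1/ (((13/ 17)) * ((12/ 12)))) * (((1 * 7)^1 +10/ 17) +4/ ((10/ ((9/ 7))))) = 1147817427/ 4944940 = 232.12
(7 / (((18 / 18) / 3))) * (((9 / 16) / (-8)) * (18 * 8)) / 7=-243 / 8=-30.38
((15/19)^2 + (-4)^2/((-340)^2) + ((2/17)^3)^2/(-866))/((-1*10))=-29401560812449/471626977887125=-0.06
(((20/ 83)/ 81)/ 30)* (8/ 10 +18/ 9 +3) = 58/ 100845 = 0.00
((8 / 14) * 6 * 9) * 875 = 27000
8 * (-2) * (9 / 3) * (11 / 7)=-75.43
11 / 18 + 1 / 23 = 271 / 414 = 0.65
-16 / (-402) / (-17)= -8 / 3417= -0.00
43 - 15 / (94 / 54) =1616 / 47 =34.38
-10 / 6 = -5 / 3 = -1.67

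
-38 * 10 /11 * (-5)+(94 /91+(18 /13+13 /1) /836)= 13220293 /76076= 173.78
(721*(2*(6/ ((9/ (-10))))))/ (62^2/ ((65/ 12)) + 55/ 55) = -267800/ 19797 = -13.53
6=6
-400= -400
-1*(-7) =7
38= 38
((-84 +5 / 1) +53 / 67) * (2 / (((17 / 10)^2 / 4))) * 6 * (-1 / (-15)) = -1676800 / 19363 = -86.60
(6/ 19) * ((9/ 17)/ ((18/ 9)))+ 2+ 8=3257/ 323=10.08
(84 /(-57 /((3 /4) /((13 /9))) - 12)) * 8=-756 /137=-5.52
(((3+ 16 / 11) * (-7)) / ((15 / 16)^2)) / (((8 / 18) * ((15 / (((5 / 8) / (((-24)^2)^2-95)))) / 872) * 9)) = -6976 / 7179975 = -0.00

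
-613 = -613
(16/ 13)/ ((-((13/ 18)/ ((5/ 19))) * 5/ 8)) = -2304/ 3211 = -0.72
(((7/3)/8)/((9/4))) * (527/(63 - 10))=3689/2862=1.29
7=7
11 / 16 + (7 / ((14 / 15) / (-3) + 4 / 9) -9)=707 / 16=44.19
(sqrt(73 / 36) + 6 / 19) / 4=3 / 38 + sqrt(73) / 24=0.43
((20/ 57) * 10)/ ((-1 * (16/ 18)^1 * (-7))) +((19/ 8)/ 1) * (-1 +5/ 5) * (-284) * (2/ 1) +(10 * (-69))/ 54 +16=4532/ 1197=3.79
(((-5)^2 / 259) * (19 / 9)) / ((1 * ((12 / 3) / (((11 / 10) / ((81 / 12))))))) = 1045 / 125874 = 0.01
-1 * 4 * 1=-4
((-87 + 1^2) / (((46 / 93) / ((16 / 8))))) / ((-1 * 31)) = 11.22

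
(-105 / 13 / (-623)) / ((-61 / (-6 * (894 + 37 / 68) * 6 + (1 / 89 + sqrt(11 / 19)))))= 730860180 / 106783001-15 * sqrt(209) / 1340963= 6.84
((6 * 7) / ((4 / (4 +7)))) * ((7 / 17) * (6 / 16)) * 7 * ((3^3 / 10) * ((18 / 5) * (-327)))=-2698257177 / 6800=-396802.53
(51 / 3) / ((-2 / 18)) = -153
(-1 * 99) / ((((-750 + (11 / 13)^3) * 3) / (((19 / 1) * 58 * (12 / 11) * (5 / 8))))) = 54474615 / 1646419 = 33.09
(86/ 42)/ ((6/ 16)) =344/ 63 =5.46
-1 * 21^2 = -441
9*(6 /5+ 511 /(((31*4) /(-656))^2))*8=4948203312 /4805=1029802.98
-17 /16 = -1.06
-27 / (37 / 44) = -32.11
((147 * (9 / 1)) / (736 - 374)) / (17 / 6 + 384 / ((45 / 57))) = 19845 / 2656537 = 0.01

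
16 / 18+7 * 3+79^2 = 56366 / 9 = 6262.89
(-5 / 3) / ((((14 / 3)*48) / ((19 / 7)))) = -95 / 4704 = -0.02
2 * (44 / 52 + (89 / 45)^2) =250496 / 26325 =9.52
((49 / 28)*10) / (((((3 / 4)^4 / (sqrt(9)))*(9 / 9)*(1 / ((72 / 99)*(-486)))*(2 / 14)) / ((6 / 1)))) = -2463185.45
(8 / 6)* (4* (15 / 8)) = 10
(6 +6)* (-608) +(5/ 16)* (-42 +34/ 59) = -7308.94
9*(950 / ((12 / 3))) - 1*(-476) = 5227 / 2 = 2613.50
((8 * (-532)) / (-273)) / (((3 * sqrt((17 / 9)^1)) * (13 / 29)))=17632 * sqrt(17) / 8619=8.43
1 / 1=1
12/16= 3/4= 0.75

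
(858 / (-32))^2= 184041 / 256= 718.91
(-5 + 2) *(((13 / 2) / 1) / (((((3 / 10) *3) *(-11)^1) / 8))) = 520 / 33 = 15.76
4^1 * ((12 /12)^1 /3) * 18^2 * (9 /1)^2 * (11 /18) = 21384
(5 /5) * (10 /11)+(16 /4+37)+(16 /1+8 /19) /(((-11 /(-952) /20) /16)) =95056439 /209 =454815.50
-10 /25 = -2 /5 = -0.40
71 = 71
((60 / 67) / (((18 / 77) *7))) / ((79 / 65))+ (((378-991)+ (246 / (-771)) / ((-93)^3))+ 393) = -240224196418064 / 1094167631457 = -219.55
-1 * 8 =-8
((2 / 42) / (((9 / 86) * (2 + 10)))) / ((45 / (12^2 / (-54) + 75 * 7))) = 67381 / 153090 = 0.44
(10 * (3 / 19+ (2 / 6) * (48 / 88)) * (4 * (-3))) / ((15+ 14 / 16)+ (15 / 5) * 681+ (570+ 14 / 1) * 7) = -13632 / 2055515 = -0.01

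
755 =755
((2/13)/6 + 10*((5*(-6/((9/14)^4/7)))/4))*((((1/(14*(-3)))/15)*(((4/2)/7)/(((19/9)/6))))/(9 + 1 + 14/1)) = 87395671/529385220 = 0.17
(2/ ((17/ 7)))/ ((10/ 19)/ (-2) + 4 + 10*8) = 266/ 27047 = 0.01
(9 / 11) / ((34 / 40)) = 180 / 187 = 0.96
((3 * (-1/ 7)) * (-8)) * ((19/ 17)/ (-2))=-228/ 119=-1.92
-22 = -22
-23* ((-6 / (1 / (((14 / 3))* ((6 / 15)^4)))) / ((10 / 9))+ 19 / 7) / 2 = -1041049 / 43750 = -23.80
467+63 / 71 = 33220 / 71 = 467.89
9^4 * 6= 39366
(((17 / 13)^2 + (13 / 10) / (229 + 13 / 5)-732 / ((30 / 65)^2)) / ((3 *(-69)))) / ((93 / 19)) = 274646653 / 81020628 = 3.39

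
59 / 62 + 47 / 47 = 121 / 62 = 1.95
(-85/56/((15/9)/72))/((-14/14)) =459/7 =65.57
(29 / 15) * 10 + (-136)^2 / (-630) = -3158 / 315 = -10.03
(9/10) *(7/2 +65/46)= 1017/230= 4.42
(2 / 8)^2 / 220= 1 / 3520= 0.00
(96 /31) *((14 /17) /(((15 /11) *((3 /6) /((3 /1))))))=29568 /2635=11.22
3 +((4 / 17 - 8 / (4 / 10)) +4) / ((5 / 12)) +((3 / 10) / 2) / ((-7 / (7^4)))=-29337 / 340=-86.29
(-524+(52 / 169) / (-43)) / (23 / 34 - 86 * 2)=1991856 / 651235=3.06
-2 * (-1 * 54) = 108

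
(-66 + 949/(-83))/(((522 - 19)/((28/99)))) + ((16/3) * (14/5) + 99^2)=202852773583/20665755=9815.89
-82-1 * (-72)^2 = -5266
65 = 65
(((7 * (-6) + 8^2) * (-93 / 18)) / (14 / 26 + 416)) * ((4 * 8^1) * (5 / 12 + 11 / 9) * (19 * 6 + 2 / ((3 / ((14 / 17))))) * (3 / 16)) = -763978787 / 2485485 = -307.38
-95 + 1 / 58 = -5509 / 58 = -94.98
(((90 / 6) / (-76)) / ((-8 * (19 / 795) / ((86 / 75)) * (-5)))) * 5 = -6837 / 5776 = -1.18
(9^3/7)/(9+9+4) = 729/154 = 4.73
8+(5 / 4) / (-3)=91 / 12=7.58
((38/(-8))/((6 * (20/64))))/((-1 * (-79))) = -38/1185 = -0.03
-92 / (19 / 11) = -1012 / 19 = -53.26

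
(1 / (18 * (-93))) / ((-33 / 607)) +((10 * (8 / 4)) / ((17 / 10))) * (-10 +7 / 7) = -99425281 / 939114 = -105.87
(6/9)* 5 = 10/3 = 3.33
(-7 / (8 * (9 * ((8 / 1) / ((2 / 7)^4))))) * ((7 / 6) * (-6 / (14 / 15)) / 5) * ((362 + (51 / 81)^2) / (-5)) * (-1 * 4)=37741 / 1071630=0.04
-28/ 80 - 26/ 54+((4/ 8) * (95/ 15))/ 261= -4277/ 5220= -0.82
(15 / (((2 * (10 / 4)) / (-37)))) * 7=-777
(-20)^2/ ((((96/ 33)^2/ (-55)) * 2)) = -166375/ 128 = -1299.80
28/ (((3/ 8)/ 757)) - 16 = 169520/ 3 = 56506.67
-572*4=-2288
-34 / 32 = -17 / 16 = -1.06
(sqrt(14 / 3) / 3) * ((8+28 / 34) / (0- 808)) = -0.01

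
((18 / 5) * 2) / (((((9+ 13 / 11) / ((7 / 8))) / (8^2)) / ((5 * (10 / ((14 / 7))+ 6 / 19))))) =19998 / 19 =1052.53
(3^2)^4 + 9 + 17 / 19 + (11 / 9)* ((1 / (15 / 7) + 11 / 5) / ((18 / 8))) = 30344509 / 4617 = 6572.34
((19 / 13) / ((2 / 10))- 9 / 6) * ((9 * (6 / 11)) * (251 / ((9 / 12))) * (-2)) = -2728872 / 143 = -19083.02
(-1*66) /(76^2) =-33 /2888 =-0.01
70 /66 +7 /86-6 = -13787 /2838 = -4.86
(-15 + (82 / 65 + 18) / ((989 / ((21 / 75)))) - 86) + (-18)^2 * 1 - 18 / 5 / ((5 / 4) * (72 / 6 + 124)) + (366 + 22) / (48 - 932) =6080189673 / 27321125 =222.55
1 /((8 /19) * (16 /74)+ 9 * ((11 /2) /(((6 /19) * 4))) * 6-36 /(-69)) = 129352 /30493153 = 0.00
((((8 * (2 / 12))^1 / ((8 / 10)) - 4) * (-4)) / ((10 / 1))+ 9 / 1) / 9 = 149 / 135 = 1.10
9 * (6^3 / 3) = 648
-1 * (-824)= 824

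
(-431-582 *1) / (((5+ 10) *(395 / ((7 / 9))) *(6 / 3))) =-7091 / 106650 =-0.07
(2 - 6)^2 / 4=4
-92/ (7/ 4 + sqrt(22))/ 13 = 2576/ 3939 - 1472 * sqrt(22)/ 3939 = -1.10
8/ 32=1/ 4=0.25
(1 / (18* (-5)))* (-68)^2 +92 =1828 / 45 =40.62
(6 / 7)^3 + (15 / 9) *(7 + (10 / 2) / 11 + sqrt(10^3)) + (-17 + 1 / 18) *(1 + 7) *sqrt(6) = -1220 *sqrt(6) / 9 + 147758 / 11319 + 50 *sqrt(10) / 3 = -266.28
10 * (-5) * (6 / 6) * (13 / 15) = -130 / 3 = -43.33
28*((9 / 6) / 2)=21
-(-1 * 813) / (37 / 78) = 63414 / 37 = 1713.89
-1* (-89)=89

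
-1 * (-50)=50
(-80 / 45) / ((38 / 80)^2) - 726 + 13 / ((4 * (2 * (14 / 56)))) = -4726511 / 6498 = -727.38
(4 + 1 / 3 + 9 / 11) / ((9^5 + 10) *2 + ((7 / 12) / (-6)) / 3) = 720 / 16508723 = 0.00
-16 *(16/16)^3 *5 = -80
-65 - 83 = -148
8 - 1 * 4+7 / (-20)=73 / 20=3.65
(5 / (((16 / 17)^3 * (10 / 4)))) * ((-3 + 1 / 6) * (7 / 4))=-584647 / 49152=-11.89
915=915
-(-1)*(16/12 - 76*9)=-682.67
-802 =-802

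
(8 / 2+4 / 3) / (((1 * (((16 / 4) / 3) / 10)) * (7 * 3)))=1.90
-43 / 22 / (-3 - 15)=43 / 396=0.11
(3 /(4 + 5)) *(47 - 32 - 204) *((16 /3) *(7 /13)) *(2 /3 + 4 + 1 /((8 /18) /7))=-48020 /13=-3693.85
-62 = -62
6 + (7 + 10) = 23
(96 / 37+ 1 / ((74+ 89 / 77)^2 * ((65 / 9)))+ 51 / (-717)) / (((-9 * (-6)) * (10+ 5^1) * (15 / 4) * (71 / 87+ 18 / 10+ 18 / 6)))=313045103728076 / 2116196185058516925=0.00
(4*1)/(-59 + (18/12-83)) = -8/281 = -0.03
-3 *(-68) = 204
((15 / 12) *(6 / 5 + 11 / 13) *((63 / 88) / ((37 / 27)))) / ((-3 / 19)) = -8.46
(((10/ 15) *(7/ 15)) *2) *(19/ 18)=266/ 405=0.66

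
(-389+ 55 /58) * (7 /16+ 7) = -2886.13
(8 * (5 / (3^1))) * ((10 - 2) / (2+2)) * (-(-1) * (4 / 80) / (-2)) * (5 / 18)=-5 / 27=-0.19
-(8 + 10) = -18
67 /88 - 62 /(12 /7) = -9347 /264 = -35.41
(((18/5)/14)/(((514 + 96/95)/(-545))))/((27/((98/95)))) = -763/73389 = -0.01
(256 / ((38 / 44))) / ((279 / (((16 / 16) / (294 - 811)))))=-512 / 249147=-0.00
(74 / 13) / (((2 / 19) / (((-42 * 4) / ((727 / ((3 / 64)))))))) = -44289 / 75608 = -0.59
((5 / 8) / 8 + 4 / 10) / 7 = 153 / 2240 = 0.07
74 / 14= 37 / 7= 5.29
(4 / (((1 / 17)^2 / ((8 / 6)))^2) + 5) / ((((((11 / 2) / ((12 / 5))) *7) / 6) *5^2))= 12218032 / 1375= 8885.84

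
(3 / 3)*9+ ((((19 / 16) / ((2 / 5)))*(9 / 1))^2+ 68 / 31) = 725.09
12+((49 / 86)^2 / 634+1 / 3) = 173502571 / 14067192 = 12.33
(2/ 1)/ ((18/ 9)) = 1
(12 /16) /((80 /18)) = 27 /160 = 0.17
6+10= 16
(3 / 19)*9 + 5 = 122 / 19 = 6.42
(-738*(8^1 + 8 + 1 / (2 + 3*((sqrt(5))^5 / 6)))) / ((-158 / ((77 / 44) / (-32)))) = -16058511 / 3929776 - 64575*sqrt(5) / 15719104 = -4.10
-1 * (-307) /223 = 307 /223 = 1.38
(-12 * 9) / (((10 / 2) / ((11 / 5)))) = -1188 / 25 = -47.52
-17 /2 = -8.50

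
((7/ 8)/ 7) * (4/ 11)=1/ 22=0.05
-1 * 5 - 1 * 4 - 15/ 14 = -141/ 14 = -10.07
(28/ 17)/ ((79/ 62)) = 1736/ 1343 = 1.29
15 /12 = 5 /4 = 1.25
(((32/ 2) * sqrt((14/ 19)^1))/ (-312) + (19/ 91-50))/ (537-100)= -197/ 1729-2 * sqrt(266)/ 323817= -0.11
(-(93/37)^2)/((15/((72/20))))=-51894/34225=-1.52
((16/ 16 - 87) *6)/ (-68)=129/ 17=7.59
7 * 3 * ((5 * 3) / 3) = 105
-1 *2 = -2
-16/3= -5.33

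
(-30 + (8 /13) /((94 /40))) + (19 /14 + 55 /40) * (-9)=-1858867 /34216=-54.33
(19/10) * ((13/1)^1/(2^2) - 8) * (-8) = 361/5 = 72.20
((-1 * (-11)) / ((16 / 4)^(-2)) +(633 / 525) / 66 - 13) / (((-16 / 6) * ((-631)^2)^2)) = -1882861 / 4882791203166800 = -0.00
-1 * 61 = -61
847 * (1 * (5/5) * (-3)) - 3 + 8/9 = -22888/9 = -2543.11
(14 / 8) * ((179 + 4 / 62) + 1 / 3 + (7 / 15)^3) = 314.12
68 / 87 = 0.78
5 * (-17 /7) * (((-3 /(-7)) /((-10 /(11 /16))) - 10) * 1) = 190961 /1568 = 121.79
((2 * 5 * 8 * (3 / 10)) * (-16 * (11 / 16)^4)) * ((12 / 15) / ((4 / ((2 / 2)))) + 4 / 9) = -424589 / 7680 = -55.29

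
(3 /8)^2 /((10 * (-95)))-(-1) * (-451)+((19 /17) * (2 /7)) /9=-29365376039 /65116800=-450.96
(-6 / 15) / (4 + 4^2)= -1 / 50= -0.02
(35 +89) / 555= 124 / 555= 0.22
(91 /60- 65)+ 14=-2969 /60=-49.48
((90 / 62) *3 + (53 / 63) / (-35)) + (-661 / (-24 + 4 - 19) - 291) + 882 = 612.28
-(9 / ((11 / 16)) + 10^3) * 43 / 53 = -479192 / 583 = -821.94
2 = 2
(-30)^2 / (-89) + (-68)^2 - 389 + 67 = 381978 / 89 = 4291.89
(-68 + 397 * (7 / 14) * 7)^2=1746362.25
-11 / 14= -0.79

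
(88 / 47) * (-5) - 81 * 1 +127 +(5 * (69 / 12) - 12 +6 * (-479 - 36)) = -570883 / 188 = -3036.61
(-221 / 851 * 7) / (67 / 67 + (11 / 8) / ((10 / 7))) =-0.93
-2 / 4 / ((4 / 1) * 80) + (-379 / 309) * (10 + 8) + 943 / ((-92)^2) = -33306729 / 1516160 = -21.97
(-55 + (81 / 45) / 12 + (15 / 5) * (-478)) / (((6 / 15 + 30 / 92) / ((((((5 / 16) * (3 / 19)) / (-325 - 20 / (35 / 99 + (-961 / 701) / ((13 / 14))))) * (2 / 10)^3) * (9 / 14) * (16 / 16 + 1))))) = 2675962899621 / 789895085564000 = 0.00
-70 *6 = -420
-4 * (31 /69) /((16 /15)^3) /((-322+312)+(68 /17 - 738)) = 0.00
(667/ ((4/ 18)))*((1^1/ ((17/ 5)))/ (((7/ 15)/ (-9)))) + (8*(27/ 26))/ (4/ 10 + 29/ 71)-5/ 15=-6475404149/ 380562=-17015.37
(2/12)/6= 1/36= 0.03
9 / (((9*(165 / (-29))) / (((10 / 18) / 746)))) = -29 / 221562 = -0.00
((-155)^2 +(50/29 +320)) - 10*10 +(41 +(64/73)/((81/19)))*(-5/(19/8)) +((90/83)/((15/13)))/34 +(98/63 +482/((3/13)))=120675616518976/4597126893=26250.23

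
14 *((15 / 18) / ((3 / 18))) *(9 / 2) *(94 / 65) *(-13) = -5922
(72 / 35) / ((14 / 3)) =108 / 245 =0.44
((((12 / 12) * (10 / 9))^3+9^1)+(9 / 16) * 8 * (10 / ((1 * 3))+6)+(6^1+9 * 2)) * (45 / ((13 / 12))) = 1113500 / 351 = 3172.36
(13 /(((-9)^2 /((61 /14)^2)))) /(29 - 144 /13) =628849 /3699108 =0.17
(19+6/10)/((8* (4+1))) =0.49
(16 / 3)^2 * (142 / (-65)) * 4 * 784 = -113999872 / 585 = -194871.58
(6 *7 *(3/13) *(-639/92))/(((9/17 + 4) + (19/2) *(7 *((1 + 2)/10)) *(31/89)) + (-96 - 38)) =609088410/1108544593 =0.55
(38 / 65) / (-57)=-2 / 195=-0.01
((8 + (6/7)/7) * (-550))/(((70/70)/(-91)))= 2845700/7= 406528.57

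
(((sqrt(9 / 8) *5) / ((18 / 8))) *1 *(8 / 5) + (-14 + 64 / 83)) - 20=-2758 / 83 + 8 *sqrt(2) / 3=-29.46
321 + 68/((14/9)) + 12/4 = 2574/7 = 367.71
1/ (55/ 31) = 31/ 55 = 0.56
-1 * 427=-427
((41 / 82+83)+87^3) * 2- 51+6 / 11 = 14488348 / 11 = 1317122.55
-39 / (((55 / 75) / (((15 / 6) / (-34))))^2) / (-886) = 219375 / 495720544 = 0.00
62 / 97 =0.64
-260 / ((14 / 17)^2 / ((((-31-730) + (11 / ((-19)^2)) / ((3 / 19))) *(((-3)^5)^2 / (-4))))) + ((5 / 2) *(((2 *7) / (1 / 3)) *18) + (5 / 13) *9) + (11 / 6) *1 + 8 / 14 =-156335022982358 / 36309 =-4305682419.85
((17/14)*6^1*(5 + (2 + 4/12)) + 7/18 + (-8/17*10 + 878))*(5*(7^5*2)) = 23840405365/153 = 155819642.91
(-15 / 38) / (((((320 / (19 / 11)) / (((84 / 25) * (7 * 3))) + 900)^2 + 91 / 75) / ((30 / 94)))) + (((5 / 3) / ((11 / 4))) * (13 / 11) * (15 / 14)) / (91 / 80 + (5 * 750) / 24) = 6989687597476175459125 / 1433546645224757421052926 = 0.00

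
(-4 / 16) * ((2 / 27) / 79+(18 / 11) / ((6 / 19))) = -121603 / 93852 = -1.30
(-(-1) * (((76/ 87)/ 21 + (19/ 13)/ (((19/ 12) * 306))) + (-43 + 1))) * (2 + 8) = -169402000/ 403767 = -419.55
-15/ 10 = -3/ 2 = -1.50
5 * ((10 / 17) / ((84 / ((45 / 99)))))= 125 / 7854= 0.02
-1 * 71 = -71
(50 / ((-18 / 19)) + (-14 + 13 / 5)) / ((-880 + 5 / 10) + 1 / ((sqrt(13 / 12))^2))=75088 / 1027935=0.07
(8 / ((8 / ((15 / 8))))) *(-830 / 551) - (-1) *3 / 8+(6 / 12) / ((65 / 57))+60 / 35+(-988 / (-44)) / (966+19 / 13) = -0.27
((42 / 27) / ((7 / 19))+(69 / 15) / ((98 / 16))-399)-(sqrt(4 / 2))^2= -873239 / 2205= -396.03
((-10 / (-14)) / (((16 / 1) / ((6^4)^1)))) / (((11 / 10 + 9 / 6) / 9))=18225 / 91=200.27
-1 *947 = -947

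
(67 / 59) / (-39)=-67 / 2301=-0.03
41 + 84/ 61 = 2585/ 61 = 42.38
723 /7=103.29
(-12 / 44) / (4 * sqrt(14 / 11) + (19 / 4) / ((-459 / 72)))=-7803 * sqrt(154) / 1558535 - 2907 / 283370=-0.07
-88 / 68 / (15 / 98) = -8.45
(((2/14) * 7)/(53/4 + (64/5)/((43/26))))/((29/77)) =6020/47589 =0.13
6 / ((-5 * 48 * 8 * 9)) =-1 / 2880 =-0.00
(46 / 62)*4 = 92 / 31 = 2.97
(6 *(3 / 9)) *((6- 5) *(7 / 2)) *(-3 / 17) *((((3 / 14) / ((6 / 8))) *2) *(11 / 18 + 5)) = -202 / 51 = -3.96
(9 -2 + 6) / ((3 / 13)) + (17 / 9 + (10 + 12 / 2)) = 668 / 9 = 74.22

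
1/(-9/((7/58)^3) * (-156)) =343/273937248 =0.00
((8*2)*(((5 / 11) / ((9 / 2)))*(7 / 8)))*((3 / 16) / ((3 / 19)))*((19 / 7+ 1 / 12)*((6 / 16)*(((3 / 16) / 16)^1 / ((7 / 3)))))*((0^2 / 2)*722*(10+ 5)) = 0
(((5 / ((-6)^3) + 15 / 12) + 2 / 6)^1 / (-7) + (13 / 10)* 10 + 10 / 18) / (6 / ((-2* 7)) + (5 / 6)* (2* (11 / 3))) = 2.35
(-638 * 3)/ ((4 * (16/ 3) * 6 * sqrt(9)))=-319/ 64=-4.98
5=5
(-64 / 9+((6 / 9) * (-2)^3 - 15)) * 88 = -21736 / 9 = -2415.11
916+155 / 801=733871 / 801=916.19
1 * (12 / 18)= 2 / 3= 0.67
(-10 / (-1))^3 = 1000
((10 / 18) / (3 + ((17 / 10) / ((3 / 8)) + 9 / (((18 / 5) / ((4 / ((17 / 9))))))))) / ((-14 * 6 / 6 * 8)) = -425 / 1099056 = -0.00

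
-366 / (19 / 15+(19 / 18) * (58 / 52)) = -856440 / 5719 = -149.75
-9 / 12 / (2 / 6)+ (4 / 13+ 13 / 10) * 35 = 2809 / 52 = 54.02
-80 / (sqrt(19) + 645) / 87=-0.00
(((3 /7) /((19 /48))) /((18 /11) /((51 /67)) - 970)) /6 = -1122 /6017851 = -0.00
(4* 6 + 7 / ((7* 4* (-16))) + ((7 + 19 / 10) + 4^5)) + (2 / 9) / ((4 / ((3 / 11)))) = 11160859 / 10560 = 1056.90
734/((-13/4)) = -2936/13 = -225.85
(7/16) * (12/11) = 21/44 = 0.48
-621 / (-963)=69 / 107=0.64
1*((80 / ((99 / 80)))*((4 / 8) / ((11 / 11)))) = 3200 / 99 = 32.32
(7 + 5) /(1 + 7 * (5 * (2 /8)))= 16 /13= 1.23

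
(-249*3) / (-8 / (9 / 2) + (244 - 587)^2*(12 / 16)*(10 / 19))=-255474 / 15882007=-0.02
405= 405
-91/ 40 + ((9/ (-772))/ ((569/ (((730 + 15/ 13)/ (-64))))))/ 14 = -58200825203/ 25582968320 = -2.27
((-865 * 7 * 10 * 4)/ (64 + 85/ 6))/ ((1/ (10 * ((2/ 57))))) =-1384000/ 1273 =-1087.20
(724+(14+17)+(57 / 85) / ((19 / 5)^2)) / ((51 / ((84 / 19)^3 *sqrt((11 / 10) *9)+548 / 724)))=33411560 / 2981613+14454865152 *sqrt(110) / 37662769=4036.50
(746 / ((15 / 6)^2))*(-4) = -11936 / 25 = -477.44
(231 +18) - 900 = -651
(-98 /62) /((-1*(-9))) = -0.18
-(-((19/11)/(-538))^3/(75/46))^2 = -24887271049/60410481935136613761690000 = -0.00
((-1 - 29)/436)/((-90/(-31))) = -31/1308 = -0.02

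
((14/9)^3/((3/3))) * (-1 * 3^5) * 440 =-1207360/3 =-402453.33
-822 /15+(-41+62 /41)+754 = 135241 /205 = 659.71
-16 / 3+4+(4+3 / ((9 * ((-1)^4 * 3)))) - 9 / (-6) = 77 / 18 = 4.28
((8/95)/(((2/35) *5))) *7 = 196/95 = 2.06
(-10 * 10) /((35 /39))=-780 /7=-111.43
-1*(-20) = 20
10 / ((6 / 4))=6.67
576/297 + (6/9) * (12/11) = 2.67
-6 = -6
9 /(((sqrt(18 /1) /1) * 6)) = sqrt(2) /4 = 0.35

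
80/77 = 1.04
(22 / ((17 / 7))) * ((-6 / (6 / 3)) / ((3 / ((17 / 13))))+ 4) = 5390 / 221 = 24.39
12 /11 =1.09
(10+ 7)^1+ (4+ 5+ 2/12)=157/6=26.17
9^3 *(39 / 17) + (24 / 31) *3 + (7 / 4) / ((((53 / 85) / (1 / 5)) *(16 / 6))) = 1497052299 / 893792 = 1674.94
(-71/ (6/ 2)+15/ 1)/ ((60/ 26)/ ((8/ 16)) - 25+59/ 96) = 10816/ 24673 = 0.44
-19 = -19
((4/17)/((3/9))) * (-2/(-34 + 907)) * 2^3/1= -64/4947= -0.01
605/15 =121/3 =40.33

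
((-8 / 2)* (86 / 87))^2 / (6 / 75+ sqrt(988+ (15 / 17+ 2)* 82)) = -50292800 / 49231357029+ 36980000* sqrt(353838) / 49231357029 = 0.45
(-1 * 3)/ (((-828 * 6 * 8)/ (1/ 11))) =1/ 145728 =0.00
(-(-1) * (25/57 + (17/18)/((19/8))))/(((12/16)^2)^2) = 36608/13851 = 2.64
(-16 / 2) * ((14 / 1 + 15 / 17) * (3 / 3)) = -2024 / 17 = -119.06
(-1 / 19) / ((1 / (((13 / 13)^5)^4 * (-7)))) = 0.37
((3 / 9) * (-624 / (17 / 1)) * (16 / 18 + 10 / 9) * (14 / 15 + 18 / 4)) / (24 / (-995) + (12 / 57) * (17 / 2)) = -75.31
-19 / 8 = -2.38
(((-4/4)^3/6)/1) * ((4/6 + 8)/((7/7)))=-13/9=-1.44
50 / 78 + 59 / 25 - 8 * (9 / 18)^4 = 4877 / 1950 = 2.50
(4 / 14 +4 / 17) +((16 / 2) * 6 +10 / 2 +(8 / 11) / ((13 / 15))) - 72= -300177 / 17017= -17.64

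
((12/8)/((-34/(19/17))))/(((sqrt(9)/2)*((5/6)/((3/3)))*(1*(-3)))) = 19/1445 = 0.01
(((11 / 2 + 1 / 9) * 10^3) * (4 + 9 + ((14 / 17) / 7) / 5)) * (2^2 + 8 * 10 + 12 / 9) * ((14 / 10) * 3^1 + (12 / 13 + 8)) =18085237760 / 221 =81833655.02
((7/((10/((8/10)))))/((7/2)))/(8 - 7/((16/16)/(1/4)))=16/625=0.03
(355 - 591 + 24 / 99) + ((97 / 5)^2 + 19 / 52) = 6047519 / 42900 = 140.97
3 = 3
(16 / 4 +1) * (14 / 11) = 70 / 11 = 6.36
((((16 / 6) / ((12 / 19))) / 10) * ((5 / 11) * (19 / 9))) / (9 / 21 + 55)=2527 / 345708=0.01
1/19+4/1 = 77/19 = 4.05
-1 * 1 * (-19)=19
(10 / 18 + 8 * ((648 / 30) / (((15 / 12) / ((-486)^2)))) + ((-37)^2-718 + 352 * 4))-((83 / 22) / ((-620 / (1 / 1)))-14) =20042907719687 / 613800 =32653808.60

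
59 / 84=0.70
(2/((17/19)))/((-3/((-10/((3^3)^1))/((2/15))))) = 950/459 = 2.07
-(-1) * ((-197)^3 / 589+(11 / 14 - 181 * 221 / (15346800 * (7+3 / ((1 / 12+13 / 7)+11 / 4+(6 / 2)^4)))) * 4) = -742502554725726511 / 57216288899700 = -12977.12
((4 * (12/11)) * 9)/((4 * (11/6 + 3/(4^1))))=1296/341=3.80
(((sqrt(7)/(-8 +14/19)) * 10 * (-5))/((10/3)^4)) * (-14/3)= -1197 * sqrt(7)/4600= -0.69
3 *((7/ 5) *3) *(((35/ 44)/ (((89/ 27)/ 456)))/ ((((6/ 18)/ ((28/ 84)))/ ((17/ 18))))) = 1281987/ 979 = 1309.49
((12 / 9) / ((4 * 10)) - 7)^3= -9129329 / 27000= -338.12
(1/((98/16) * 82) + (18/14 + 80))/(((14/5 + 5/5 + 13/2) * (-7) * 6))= -0.19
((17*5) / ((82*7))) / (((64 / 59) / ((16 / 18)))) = 5015 / 41328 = 0.12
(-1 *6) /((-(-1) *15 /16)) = -32 /5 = -6.40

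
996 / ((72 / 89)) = 7387 / 6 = 1231.17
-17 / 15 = -1.13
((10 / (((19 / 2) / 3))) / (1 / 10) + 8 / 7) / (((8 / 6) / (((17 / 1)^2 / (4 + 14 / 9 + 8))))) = 4244832 / 8113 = 523.21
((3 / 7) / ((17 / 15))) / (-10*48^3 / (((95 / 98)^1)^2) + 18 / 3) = -27075 / 84261532138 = -0.00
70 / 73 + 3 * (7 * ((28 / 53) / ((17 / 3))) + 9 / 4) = 2543239 / 263092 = 9.67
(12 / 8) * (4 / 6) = 1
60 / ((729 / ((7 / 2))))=70 / 243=0.29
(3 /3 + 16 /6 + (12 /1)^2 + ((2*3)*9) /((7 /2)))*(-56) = -27400 /3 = -9133.33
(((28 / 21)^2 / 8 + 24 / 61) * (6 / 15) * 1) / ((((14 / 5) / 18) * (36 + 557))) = 0.00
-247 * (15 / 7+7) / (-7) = 15808 / 49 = 322.61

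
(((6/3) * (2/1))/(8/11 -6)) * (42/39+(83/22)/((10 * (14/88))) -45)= 415932/13195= 31.52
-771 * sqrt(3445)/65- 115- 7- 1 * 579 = -701- 771 * sqrt(3445)/65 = -1397.20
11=11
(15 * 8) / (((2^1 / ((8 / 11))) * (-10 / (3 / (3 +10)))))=-144 / 143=-1.01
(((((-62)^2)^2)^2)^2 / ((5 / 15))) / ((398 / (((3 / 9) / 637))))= 23836200853411766725131665408 / 126763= 188037525566701377571780.90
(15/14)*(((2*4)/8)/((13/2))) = 15/91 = 0.16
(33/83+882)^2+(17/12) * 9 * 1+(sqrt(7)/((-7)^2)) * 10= 10 * sqrt(7)/49+21456155823/27556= 778638.80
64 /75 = 0.85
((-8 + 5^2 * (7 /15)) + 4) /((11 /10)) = 230 /33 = 6.97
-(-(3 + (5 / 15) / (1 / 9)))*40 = 240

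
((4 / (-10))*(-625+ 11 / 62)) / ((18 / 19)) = 245347 / 930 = 263.81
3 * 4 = 12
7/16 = 0.44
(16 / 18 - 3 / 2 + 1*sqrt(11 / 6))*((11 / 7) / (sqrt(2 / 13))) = -121*sqrt(26) / 252 + 11*sqrt(429) / 42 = 2.98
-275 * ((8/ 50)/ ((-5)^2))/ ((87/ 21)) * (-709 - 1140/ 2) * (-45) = -3545388/ 145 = -24450.95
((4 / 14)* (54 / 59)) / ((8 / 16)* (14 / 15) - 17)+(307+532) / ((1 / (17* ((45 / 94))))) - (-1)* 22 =4121935537 / 601741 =6850.02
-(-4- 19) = 23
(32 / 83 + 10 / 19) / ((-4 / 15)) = -10785 / 3154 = -3.42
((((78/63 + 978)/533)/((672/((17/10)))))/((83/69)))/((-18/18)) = -2010131/520250640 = -0.00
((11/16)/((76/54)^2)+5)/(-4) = -123539/92416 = -1.34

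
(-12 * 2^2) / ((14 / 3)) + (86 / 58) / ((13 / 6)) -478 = -1286780 / 2639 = -487.60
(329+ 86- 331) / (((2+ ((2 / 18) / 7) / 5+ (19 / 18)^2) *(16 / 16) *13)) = 952560 / 459563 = 2.07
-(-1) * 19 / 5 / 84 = 19 / 420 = 0.05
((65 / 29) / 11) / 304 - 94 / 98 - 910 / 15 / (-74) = -73154273 / 527452464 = -0.14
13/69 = 0.19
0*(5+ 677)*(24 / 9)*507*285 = 0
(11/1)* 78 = 858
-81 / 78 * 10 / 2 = -135 / 26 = -5.19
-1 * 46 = -46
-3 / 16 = -0.19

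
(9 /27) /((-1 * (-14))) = 1 /42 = 0.02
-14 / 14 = -1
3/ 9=1/ 3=0.33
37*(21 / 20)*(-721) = -560217 / 20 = -28010.85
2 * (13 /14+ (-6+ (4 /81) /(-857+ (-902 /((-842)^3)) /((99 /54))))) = -735538494987913 /72517055831577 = -10.14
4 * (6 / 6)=4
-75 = -75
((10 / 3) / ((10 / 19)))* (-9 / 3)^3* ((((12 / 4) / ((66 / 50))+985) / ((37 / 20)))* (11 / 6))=-6190200 / 37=-167302.70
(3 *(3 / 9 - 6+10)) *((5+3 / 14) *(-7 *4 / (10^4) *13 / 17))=-12337 / 85000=-0.15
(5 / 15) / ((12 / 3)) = 0.08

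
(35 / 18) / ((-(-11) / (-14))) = -245 / 99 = -2.47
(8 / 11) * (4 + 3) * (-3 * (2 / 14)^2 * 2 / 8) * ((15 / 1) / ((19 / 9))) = -0.55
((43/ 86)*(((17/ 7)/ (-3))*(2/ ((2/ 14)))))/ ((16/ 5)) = -85/ 48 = -1.77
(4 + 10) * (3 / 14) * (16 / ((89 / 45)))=2160 / 89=24.27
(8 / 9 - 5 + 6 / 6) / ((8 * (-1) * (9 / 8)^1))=28 / 81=0.35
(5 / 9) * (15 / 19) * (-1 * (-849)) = 372.37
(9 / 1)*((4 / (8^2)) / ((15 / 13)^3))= 0.37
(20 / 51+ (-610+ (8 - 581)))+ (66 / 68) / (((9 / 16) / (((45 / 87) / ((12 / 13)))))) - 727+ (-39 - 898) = -1402901 / 493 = -2845.64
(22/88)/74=1/296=0.00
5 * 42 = 210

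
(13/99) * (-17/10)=-0.22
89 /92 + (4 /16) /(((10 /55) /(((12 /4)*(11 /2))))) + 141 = 60593 /368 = 164.65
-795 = -795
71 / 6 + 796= 4847 / 6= 807.83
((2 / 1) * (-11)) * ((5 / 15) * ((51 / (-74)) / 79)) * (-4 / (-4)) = 187 / 2923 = 0.06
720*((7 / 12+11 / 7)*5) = 54300 / 7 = 7757.14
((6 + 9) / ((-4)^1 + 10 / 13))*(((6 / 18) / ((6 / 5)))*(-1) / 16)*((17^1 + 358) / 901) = 40625 / 1210944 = 0.03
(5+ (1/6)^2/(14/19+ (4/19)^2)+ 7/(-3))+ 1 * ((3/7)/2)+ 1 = 278323/71064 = 3.92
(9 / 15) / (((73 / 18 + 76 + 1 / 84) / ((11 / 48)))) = 693 / 403540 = 0.00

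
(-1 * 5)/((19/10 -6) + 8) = -50/39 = -1.28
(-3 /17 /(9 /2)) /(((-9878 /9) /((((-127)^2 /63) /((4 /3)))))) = 16129 /2350964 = 0.01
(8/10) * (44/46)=88/115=0.77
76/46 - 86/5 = -1788/115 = -15.55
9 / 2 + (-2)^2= 8.50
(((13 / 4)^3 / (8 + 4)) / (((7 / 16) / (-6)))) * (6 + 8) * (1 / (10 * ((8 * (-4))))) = 2197 / 1280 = 1.72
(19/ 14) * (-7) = -19/ 2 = -9.50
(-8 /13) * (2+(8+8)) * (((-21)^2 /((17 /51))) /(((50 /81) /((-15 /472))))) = 2893401 /3835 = 754.47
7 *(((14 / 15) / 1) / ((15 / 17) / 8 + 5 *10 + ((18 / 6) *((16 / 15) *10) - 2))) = 13328 / 163425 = 0.08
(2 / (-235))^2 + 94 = 5191154 / 55225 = 94.00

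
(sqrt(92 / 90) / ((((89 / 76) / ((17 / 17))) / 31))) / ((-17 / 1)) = -1.57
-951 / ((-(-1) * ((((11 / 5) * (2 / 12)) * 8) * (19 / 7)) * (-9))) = 11095 / 836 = 13.27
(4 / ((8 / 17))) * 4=34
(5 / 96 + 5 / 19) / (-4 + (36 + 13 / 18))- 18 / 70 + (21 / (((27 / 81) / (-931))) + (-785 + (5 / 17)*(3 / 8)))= -6332439282803 / 106538320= -59438.14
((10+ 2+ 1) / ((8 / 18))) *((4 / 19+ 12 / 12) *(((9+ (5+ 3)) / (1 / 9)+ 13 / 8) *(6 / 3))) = 3328767 / 304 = 10949.89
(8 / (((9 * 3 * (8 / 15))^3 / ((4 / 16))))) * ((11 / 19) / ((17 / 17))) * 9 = 1375 / 393984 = 0.00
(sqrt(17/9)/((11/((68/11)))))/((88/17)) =0.15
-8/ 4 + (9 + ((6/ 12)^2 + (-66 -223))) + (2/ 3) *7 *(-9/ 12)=-1141/ 4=-285.25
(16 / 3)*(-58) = -928 / 3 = -309.33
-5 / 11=-0.45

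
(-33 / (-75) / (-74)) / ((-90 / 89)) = 979 / 166500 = 0.01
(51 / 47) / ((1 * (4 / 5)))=255 / 188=1.36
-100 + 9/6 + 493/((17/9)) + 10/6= 985/6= 164.17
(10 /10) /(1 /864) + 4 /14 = 6050 /7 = 864.29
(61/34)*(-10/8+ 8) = 1647/136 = 12.11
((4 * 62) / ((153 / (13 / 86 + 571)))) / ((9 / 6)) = 4060504 / 6579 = 617.19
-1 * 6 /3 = -2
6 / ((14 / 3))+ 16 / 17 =265 / 119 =2.23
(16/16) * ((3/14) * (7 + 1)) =12/7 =1.71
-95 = -95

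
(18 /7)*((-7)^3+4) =-871.71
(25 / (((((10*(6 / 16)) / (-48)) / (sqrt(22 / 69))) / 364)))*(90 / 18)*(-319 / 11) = 16889600*sqrt(1518) / 69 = 9536876.51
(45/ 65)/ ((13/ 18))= 0.96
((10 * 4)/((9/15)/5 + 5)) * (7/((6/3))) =875/32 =27.34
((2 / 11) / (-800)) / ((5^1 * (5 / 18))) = -9 / 55000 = -0.00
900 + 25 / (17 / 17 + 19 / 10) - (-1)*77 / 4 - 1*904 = 2769 / 116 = 23.87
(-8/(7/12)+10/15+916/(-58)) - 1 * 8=-22436/609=-36.84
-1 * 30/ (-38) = 15/ 19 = 0.79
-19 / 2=-9.50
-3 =-3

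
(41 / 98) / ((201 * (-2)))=-41 / 39396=-0.00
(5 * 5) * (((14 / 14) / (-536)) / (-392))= 25 / 210112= 0.00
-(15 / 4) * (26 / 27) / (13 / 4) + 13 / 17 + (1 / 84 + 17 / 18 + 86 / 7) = 18415 / 1428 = 12.90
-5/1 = -5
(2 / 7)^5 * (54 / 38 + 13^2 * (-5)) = -512896 / 319333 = -1.61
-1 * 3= -3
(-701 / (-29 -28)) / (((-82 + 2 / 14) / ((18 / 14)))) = -701 / 3629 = -0.19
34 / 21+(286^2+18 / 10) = 8588939 / 105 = 81799.42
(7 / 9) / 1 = 0.78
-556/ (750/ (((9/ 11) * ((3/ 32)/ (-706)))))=1251/ 15532000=0.00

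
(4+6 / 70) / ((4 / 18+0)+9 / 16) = 20592 / 3955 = 5.21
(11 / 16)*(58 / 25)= 319 / 200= 1.60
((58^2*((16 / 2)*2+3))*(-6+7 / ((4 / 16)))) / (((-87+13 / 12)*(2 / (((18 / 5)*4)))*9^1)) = -13093.17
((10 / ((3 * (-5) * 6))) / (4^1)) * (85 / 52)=-85 / 1872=-0.05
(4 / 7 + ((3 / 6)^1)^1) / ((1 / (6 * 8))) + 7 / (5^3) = 45049 / 875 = 51.48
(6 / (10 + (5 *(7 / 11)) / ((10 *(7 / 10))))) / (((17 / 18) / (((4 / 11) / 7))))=0.03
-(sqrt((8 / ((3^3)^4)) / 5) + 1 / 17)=-1 / 17 - 2 * sqrt(10) / 3645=-0.06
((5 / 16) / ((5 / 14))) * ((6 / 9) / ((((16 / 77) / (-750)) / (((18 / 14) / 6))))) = -28875 / 64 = -451.17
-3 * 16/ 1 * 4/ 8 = -24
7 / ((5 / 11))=77 / 5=15.40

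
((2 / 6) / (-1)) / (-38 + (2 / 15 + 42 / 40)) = 20 / 2209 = 0.01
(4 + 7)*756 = 8316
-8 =-8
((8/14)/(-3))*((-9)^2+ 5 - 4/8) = -114/7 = -16.29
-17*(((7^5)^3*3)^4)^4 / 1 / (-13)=48743712134646219881824136104292850948131887863574784708573557916969438250995995676614938297746806256034708842367423018620963527149598323539246199121536906956907950501420965698810554126530623833012115221031202257 / 13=3749516318049709221678780000000000000000000000000000000000000000000000000000000000000000000000000000000000000000000000000000000000000000000000000000000000000000000000000000000000000000000000000000000000000000000.00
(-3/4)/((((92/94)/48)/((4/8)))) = -423/23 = -18.39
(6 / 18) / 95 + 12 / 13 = 3433 / 3705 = 0.93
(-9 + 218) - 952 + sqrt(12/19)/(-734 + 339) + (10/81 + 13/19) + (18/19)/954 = -60538321/81567 - 2*sqrt(57)/7505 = -742.19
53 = 53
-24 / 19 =-1.26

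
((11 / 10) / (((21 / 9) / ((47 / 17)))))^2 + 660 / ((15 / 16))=999340001 / 1416100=705.70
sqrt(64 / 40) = 2 * sqrt(10) / 5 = 1.26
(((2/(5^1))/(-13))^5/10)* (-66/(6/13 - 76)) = -528/219116421875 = -0.00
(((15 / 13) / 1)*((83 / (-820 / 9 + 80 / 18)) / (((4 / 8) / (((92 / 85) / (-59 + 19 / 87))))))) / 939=498249 / 11496898465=0.00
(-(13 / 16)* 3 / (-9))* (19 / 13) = 19 / 48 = 0.40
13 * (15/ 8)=195/ 8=24.38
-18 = -18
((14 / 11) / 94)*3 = 21 / 517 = 0.04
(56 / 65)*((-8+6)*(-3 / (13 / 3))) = 1008 / 845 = 1.19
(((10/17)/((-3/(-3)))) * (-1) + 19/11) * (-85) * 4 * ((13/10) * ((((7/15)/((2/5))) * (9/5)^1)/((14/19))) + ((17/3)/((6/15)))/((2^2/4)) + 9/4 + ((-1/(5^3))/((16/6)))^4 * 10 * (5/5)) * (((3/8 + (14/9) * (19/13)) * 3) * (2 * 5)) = -1062478328542770187/1716000000000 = -619159.87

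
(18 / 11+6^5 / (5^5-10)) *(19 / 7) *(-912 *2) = -4907497536 / 239855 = -20460.27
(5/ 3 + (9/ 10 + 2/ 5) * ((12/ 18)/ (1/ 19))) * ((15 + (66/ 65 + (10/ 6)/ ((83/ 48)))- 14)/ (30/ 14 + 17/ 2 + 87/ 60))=122411968/ 27401205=4.47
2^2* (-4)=-16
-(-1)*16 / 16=1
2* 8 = 16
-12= -12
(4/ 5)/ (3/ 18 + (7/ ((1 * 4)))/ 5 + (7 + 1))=48/ 511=0.09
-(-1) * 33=33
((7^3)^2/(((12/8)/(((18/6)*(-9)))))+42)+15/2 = -2117632.50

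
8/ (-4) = -2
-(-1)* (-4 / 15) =-4 / 15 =-0.27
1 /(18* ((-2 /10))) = -5 /18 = -0.28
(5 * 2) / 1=10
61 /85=0.72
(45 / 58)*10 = 225 / 29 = 7.76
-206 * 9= -1854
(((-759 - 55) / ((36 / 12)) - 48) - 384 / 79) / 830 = -38417 / 98355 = -0.39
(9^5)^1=59049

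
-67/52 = -1.29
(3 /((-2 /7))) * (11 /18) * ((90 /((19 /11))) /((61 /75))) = -952875 /2318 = -411.08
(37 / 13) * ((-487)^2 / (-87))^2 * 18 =4162435957514 / 10933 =380722213.25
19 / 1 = 19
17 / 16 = 1.06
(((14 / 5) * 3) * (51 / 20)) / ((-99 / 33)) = -357 / 50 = -7.14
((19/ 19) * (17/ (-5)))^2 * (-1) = -289/ 25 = -11.56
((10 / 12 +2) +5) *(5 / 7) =235 / 42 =5.60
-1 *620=-620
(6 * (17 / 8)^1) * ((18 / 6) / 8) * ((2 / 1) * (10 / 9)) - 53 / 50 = 1913 / 200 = 9.56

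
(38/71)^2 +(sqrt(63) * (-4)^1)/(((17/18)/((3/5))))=1444/5041-648 * sqrt(7)/85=-19.88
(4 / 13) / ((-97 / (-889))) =2.82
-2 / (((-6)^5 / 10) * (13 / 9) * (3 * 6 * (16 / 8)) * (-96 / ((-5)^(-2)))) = -1 / 48522240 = -0.00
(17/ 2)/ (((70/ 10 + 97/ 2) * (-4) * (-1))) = 17/ 444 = 0.04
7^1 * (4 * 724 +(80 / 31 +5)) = 630077 / 31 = 20325.06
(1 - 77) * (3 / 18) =-38 / 3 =-12.67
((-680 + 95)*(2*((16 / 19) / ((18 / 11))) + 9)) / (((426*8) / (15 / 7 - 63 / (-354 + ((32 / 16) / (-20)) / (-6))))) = -1831613875 / 458422576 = -4.00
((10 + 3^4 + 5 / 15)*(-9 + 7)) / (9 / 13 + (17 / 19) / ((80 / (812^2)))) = -0.02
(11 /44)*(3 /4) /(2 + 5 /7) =21 /304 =0.07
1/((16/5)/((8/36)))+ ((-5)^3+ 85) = -2875/72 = -39.93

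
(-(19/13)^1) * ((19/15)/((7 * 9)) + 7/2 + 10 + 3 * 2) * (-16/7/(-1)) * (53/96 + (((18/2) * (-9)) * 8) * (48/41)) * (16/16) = 2091553045237/42309540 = 49434.55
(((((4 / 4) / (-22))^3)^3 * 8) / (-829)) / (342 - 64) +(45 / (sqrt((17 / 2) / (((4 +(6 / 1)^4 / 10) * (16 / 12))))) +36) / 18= 69557419617694977 / 34778709808847488 +2 * sqrt(85170) / 51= 13.44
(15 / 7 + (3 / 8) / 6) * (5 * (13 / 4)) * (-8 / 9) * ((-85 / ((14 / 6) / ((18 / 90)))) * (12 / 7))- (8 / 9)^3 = 198618383 / 500094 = 397.16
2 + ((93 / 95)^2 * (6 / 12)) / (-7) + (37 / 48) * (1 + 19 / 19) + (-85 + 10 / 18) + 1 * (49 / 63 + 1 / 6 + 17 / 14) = -119495513 / 1516200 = -78.81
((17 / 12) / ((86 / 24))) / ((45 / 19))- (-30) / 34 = 34516 / 32895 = 1.05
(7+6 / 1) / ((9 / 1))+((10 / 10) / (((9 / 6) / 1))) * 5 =43 / 9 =4.78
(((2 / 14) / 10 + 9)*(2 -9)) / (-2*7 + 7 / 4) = 1262 / 245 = 5.15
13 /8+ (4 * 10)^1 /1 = 333 /8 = 41.62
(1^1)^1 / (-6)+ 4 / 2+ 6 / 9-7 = -9 / 2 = -4.50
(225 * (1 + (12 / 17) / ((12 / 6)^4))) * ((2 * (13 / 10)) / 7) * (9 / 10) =74763 / 952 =78.53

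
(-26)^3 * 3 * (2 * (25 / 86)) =-1318200 / 43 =-30655.81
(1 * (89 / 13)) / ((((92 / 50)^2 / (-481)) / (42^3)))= -72061609.17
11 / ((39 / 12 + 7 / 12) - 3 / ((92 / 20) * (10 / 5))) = 69 / 22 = 3.14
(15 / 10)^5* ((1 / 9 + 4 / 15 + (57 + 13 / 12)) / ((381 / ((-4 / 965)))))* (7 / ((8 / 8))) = -662949 / 19608800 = -0.03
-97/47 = -2.06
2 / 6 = 1 / 3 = 0.33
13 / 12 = 1.08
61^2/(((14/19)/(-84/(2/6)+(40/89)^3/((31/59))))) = -194543916898886/152978273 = -1271709.46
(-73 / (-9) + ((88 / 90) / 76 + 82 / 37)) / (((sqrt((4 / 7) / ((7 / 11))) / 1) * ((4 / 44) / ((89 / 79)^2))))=9068689532 * sqrt(11) / 197434035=152.34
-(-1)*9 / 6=3 / 2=1.50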